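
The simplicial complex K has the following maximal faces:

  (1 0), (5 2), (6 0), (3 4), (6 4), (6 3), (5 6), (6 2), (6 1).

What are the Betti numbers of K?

b_0 = 1, b_1 = 3.

K has 7 vertices, 9 edges.
rank ∂_0 = 0, rank ∂_1 = 6 ⇒ b_0 = 7 − 0 − 6 = 1; all invariant factors of ∂_1 are 1 so no torsion. So H_0 = Z.
rank ∂_1 = 6, rank ∂_2 = 0 ⇒ b_1 = 9 − 6 − 0 = 3. So H_1 = Z^3.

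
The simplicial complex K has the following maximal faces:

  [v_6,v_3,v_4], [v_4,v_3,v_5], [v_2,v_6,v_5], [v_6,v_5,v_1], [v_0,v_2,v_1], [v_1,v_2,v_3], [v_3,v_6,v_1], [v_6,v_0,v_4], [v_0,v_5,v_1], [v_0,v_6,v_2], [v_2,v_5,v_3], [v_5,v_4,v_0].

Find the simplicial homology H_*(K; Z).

We work with the vertex ordering v_0 < v_1 < v_2 < v_3 < v_4 < v_5 < v_6. The simplices of K, each written with vertices in increasing order, are:

  0-simplices (7): [v_0], [v_1], [v_2], [v_3], [v_4], [v_5], [v_6]
  1-simplices (18): (18 of them)
  2-simplices (12): (12 of them)

so the chain groups are C_0 ≅ Z^7, C_1 ≅ Z^18, C_2 ≅ Z^12.

The boundary map ∂_1: C_1 → C_0 is given by ∂[p,q] = [q] − [p]. For instance
  ∂[v_2,v_3] = [v_3] − [v_2].
This gives a 7×18 integer matrix of rank 6; reducing to Smith normal form yields diagonal entries (1,1,1,1,1,1).

The boundary map ∂_2: C_2 → C_1 acts by ∂[p,q,r] = [q,r] − [p,r] + [p,q]. For instance
  ∂[v_1,v_3,v_6] = [v_3,v_6] − [v_1,v_6] + [v_1,v_3],
  ∂[v_0,v_4,v_5] = [v_4,v_5] − [v_0,v_5] + [v_0,v_4].
The 18×12 boundary matrix has rank 12 and Smith normal form diag(1,1,1,1,1,1,1,1,1,1,1,2).

Now H_k = ker ∂_k / im ∂_{k+1}, so:

  H_0: rank C_0 − rank ∂_1 = 7 − 6 = 1, and the invariant factors of ∂_1 are all 1, so H_0 ≅ Z.
  H_1: rank ker ∂_1 − rank ∂_2 = (18 − 6) − 12 = 0, and ∂_2 has invariant factor 2 > 1, so H_1 ≅ Z/2.
  H_2: rank ker ∂_2 − rank ∂_3 = (12 − 12) − 0 = 0, and there is no ∂_3, so H_2 ≅ 0.

H_0 = Z,  H_1 = Z/2,  H_2 = 0.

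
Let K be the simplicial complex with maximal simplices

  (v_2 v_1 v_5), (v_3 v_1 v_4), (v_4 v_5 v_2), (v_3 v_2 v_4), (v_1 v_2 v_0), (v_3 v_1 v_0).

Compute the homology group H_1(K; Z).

Order the vertices as v_0 < v_1 < v_2 < v_3 < v_4 < v_5. Listing each simplex with vertices in this order, K has dimension 2 with simplices:

  0-simplices (6): [v_0], [v_1], [v_2], [v_3], [v_4], [v_5]
  1-simplices (12): [v_0,v_1], [v_0,v_2], [v_0,v_3], [v_1,v_2], [v_1,v_3], [v_1,v_4], [v_1,v_5], [v_2,v_3], [v_2,v_4], [v_2,v_5], [v_3,v_4], [v_4,v_5]
  2-simplices (6): [v_0,v_1,v_2], [v_0,v_1,v_3], [v_1,v_2,v_5], [v_1,v_3,v_4], [v_2,v_3,v_4], [v_2,v_4,v_5]

so the chain groups are C_0 ≅ Z^6, C_1 ≅ Z^12, C_2 ≅ Z^6.

∂_1: C_1 → C_0 sends each edge [p,q] (with p < q) to q − p.
The resulting 6×12 matrix has rank 5, and its Smith normal form has invariant factors (1,1,1,1,1).

Boundary ∂_2: C_2 → C_1 acts by ∂[p,q,r] = [q,r] − [p,r] + [p,q]. For instance
  ∂[v_1,v_2,v_5] = [v_2,v_5] − [v_1,v_5] + [v_1,v_2],
  ∂[v_2,v_3,v_4] = [v_3,v_4] − [v_2,v_4] + [v_2,v_3].
The 12×6 boundary matrix has rank 6 and Smith normal form diag(1,1,1,1,1,1).

Now H_k = ker ∂_k / im ∂_{k+1}, so:

  H_1: rank ker ∂_1 − rank ∂_2 = (12 − 5) − 6 = 1, and the invariant factors of ∂_2 are all 1, so H_1 ≅ Z.

H_1 ≅ Z.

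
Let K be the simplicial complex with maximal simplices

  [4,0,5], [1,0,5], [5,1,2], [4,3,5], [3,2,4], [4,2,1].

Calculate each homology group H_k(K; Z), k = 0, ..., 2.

Fix the vertex order 0 < 1 < 2 < 3 < 4 < 5 and write every simplex with vertices in increasing order. Then dim K = 2 and the simplices of K are:

  0-simplices (6): [0], [1], [2], [3], [4], [5]
  1-simplices (12): [0,1], [0,4], [0,5], [1,2], [1,4], [1,5], [2,3], [2,4], [2,5], [3,4], [3,5], [4,5]
  2-simplices (6): [0,1,5], [0,4,5], [1,2,4], [1,2,5], [2,3,4], [3,4,5]

Hence C_0 ≅ Z^6, C_1 ≅ Z^12, C_2 ≅ Z^6.

∂_1: C_1 → C_0 is given by ∂[p,q] = [q] − [p]. For instance
  ∂[0,4] = [4] − [0].
As a 6×12 matrix over Z this has rank 5, with invariant factors (1,1,1,1,1).

∂_2: C_2 → C_1 acts by ∂[p,q,r] = [q,r] − [p,r] + [p,q]. For instance
  ∂[1,2,5] = [2,5] − [1,5] + [1,2],
  ∂[3,4,5] = [4,5] − [3,5] + [3,4].
The resulting 12×6 matrix has rank 6, and its Smith normal form has invariant factors (1,1,1,1,1,1).

Now H_k = ker ∂_k / im ∂_{k+1}, so:

  H_0: rank C_0 − rank ∂_1 = 6 − 5 = 1, and the invariant factors of ∂_1 are all 1, so H_0 = Z.
  H_1: rank ker ∂_1 − rank ∂_2 = (12 − 5) − 6 = 1, and the invariant factors of ∂_2 are all 1, so H_1 = Z.
  H_2: rank ker ∂_2 − rank ∂_3 = (6 − 6) − 0 = 0, and there is no ∂_3, so H_2 = 0.

As a check, the Euler characteristic is 6 − 12 + 6 = 0, which agrees with 1 − 1 + 0 = 0.

H_0 ≅ Z,  H_1 ≅ Z,  H_2 = 0.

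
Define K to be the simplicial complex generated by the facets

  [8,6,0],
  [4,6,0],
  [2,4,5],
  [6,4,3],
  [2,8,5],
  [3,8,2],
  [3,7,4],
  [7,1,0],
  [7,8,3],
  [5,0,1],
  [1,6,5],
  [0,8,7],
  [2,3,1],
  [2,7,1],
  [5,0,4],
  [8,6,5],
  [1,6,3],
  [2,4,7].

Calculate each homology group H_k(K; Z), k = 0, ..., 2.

H_0 ≅ Z,  H_1 ≅ Z ⊕ Z_2,  H_2 = 0.

We work with the vertex ordering 0 < 1 < 2 < 3 < 4 < 5 < 6 < 7 < 8. The simplices of K, each written with vertices in increasing order, are:

  0-simplices (9): [0], [1], [2], [3], [4], [5], [6], [7], [8]
  1-simplices (27): (27 of them)
  2-simplices (18): [0,1,5], [0,1,7], [0,4,5], [0,4,6], [0,6,8], [0,7,8], [1,2,3], [1,2,7], [1,3,6], [1,5,6], [2,3,8], [2,4,5], [2,4,7], [2,5,8], [3,4,6], [3,4,7], [3,7,8], [5,6,8]

so the chain groups are C_0 ≅ Z^9, C_1 ≅ Z^27, C_2 ≅ Z^18.

Boundary ∂_1: C_1 → C_0 sends each edge [p,q] (with p < q) to q − p.
As a 9×27 matrix over Z this has rank 8, with invariant factors (1,1,1,1,1,1,1,1).

The boundary map ∂_2: C_2 → C_1 acts by ∂[p,q,r] = [q,r] − [p,r] + [p,q]. For instance
  ∂[3,7,8] = [7,8] − [3,8] + [3,7],
  ∂[3,4,6] = [4,6] − [3,6] + [3,4].
This gives a 27×18 integer matrix of rank 18; reducing to Smith normal form yields diagonal entries (1,1,1,1,1,1,1,1,1,1,1,1,1,1,1,1,1,2).

Computing H_k = (kernel of ∂_k) / (image of ∂_{k+1}):

  H_0: rank C_0 − rank ∂_1 = 9 − 8 = 1, and the invariant factors of ∂_1 are all 1, so H_0 = Z.
  H_1: rank ker ∂_1 − rank ∂_2 = (27 − 8) − 18 = 1, and ∂_2 has invariant factor 2 > 1, so H_1 = Z ⊕ Z_2.
  H_2: rank ker ∂_2 − rank ∂_3 = (18 − 18) − 0 = 0, and there is no ∂_3, so H_2 = 0.

As a check, the Euler characteristic is 9 − 27 + 18 = 0, which agrees with 1 − 1 + 0 = 0.
(K is a triangulation of the Klein bottle.)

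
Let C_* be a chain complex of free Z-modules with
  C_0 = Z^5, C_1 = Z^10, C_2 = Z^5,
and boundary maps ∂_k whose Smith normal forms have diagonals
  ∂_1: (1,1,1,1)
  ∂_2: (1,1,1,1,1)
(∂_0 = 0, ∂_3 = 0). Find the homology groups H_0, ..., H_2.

H_0: b_0 = 5 − 0 − 4 = 1; torsion from ∂_1 factors > 1: none. So H_0 = Z.
H_1: b_1 = 10 − 4 − 5 = 1; torsion from ∂_2 factors > 1: none. So H_1 = Z.
H_2: b_2 = 5 − 5 − 0 = 0; torsion from ∂_3 factors > 1: none. So H_2 = 0.

H_0 = Z,  H_1 = Z,  H_2 = 0.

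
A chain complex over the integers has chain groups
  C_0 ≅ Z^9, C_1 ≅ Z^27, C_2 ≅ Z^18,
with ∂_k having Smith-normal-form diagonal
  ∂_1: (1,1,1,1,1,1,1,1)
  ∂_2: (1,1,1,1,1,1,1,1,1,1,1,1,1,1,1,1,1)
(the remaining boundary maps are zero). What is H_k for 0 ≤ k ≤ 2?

H_0: b_0 = 9 − 0 − 8 = 1; torsion from ∂_1 factors > 1: none. So H_0 ≅ Z.
H_1: b_1 = 27 − 8 − 17 = 2; torsion from ∂_2 factors > 1: none. So H_1 ≅ Z^2.
H_2: b_2 = 18 − 17 − 0 = 1; torsion from ∂_3 factors > 1: none. So H_2 ≅ Z.

H_0 ≅ Z,  H_1 ≅ Z^2,  H_2 ≅ Z.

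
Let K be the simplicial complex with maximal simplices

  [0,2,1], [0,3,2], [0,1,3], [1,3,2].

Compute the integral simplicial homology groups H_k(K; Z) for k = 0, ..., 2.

K has 4 vertices, 6 edges, 4 triangles.
rank ∂_0 = 0, rank ∂_1 = 3 ⇒ b_0 = 4 − 0 − 3 = 1; all invariant factors of ∂_1 are 1 so no torsion. So H_0 ≅ Z.
rank ∂_1 = 3, rank ∂_2 = 3 ⇒ b_1 = 6 − 3 − 3 = 0; all invariant factors of ∂_2 are 1 so no torsion. So H_1 ≅ 0.
rank ∂_2 = 3, rank ∂_3 = 0 ⇒ b_2 = 4 − 3 − 0 = 1. So H_2 ≅ Z.

H_0 ≅ Z,  H_1 = 0,  H_2 ≅ Z.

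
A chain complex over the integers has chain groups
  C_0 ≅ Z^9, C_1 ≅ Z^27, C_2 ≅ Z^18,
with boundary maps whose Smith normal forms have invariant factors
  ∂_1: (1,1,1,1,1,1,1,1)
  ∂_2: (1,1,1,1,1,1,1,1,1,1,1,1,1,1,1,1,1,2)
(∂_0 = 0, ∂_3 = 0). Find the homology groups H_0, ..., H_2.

H_0 ≅ Z,  H_1 ≅ Z ⊕ Z/2,  H_2 = 0.

H_0: b_0 = 9 − 0 − 8 = 1; torsion from ∂_1 factors > 1: none. So H_0 ≅ Z.
H_1: b_1 = 27 − 8 − 18 = 1; torsion from ∂_2 factors > 1: [2]. So H_1 ≅ Z ⊕ Z/2.
H_2: b_2 = 18 − 18 − 0 = 0; torsion from ∂_3 factors > 1: none. So H_2 ≅ 0.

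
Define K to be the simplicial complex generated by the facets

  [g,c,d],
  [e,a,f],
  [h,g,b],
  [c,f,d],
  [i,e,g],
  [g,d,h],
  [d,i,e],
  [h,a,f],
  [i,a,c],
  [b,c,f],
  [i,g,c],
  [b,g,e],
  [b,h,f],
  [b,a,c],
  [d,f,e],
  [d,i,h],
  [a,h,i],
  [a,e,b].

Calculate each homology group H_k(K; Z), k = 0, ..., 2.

H_0 ≅ Z,  H_1 ≅ Z ⊕ Z_2,  H_2 = 0.

We work with the vertex ordering a < b < c < d < e < f < g < h < i. The simplices of K, each written with vertices in increasing order, are:

  0-simplices (9): a, b, c, d, e, f, g, h, i
  1-simplices (27): ab, ac, ae, af, ah, ai, bc, be, bf, bg, bh, cd, cf, cg, ci, de, df, dg, dh, di, ef, eg, ei, fh, gh, gi, hi
  2-simplices (18): abc, abe, aci, aef, afh, ahi, bcf, beg, bfh, bgh, cdf, cdg, cgi, def, dei, dgh, dhi, egi

giving chain groups C_0 ≅ Z^9, C_1 ≅ Z^27, C_2 ≅ Z^18.

Boundary ∂_1: C_1 → C_0 maps an edge to its endpoints' difference, ∂[p,q] = q − p. For instance
  ∂ei = i − e.
The 9×27 boundary matrix has rank 8 and Smith normal form diag(1,1,1,1,1,1,1,1).

Boundary ∂_2: C_2 → C_1 acts by ∂[p,q,r] = [q,r] − [p,r] + [p,q]. For instance
  ∂aci = ci − ai + ac,
  ∂cdg = dg − cg + cd.
The 27×18 boundary matrix has rank 18 and Smith normal form diag(1,1,1,1,1,1,1,1,1,1,1,1,1,1,1,1,1,2).

Now H_k = ker ∂_k / im ∂_{k+1}, so:

  H_0: rank C_0 − rank ∂_1 = 9 − 8 = 1, and the invariant factors of ∂_1 are all 1, so H_0 ≅ Z.
  H_1: rank ker ∂_1 − rank ∂_2 = (27 − 8) − 18 = 1, and ∂_2 has invariant factor 2 > 1, so H_1 ≅ Z ⊕ Z_2.
  H_2: rank ker ∂_2 − rank ∂_3 = (18 − 18) − 0 = 0, and there is no ∂_3, so H_2 ≅ 0.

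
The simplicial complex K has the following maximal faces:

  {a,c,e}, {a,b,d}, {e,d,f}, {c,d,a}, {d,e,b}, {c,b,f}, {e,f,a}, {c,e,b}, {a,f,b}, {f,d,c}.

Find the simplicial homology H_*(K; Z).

H_0 = Z,  H_1 = Z/2Z,  H_2 = 0.

Fix the vertex order a < b < c < d < e < f and write every simplex with vertices in increasing order. Then dim K = 2 and the simplices of K are:

  0-simplices (6): a, b, c, d, e, f
  1-simplices (15): ab, ac, ad, ae, af, bc, bd, be, bf, cd, ce, cf, de, df, ef
  2-simplices (10): abd, abf, acd, ace, aef, bce, bcf, bde, cdf, def

so the chain groups are C_0 ≅ Z^6, C_1 ≅ Z^15, C_2 ≅ Z^10.

The boundary map ∂_1: C_1 → C_0 sends each edge [p,q] (with p < q) to q − p.
This gives a 6×15 integer matrix of rank 5; reducing to Smith normal form yields diagonal entries (1,1,1,1,1).

The boundary map ∂_2: C_2 → C_1 sends each 2-simplex [p,q,r] to [q,r] − [p,r] + [p,q]. For instance
  ∂def = ef − df + de,
  ∂ace = ce − ae + ac.
This gives a 15×10 integer matrix of rank 10; reducing to Smith normal form yields diagonal entries (1,1,1,1,1,1,1,1,1,2).

From H_k ≅ ker(∂_k) / im(∂_{k+1}) we obtain:

  H_0: rank C_0 − rank ∂_1 = 6 − 5 = 1, and the invariant factors of ∂_1 are all 1, so H_0 ≅ Z.
  H_1: rank ker ∂_1 − rank ∂_2 = (15 − 5) − 10 = 0, and ∂_2 has invariant factor 2 > 1, so H_1 ≅ Z/2Z.
  H_2: rank ker ∂_2 − rank ∂_3 = (10 − 10) − 0 = 0, and there is no ∂_3, so H_2 ≅ 0.

As a check, the Euler characteristic is 6 − 15 + 10 = 1, which agrees with 1 − 0 + 0 = 1.
(K is a triangulation of the real projective plane RP^2.)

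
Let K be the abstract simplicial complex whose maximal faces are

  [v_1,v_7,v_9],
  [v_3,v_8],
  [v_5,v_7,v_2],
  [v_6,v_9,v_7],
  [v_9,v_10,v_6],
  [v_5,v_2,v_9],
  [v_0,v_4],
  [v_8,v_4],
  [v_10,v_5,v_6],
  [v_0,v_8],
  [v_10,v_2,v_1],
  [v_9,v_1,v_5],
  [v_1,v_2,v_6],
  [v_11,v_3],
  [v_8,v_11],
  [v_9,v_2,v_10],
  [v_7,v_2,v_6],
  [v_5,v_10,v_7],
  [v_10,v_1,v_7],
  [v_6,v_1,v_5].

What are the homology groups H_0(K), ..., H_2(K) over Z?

H_0 = Z^2,  H_1 = Z^4,  H_2 = Z.

We work with the vertex ordering v_0 < v_1 < v_2 < v_3 < v_4 < v_5 < v_6 < v_7 < v_8 < v_9 < v_10 < v_11. The simplices of K, each written with vertices in increasing order, are:

  0-simplices (12): [v_0], [v_1], [v_2], [v_3], [v_4], [v_5], [v_6], [v_7], [v_8], [v_9], [v_10], [v_11]
  1-simplices (27): (27 of them)
  2-simplices (14): (14 of them)

Hence C_0 ≅ Z^12, C_1 ≅ Z^27, C_2 ≅ Z^14.

∂_1: C_1 → C_0 maps an edge to its endpoints' difference, ∂[p,q] = q − p.
The 12×27 boundary matrix has rank 10 and Smith normal form diag(1,1,1,1,1,1,1,1,1,1).

∂_2: C_2 → C_1 maps a triangle to the signed sum of its edges. For instance
  ∂[v_1,v_7,v_9] = [v_7,v_9] − [v_1,v_9] + [v_1,v_7],
  ∂[v_5,v_7,v_10] = [v_7,v_10] − [v_5,v_10] + [v_5,v_7].
As a 27×14 matrix over Z this has rank 13, with invariant factors (1,1,1,1,1,1,1,1,1,1,1,1,1).

Computing H_k = (kernel of ∂_k) / (image of ∂_{k+1}):

  H_0: rank C_0 − rank ∂_1 = 12 − 10 = 2, and the invariant factors of ∂_1 are all 1, so H_0 = Z^2.
  H_1: rank ker ∂_1 − rank ∂_2 = (27 − 10) − 13 = 4, and the invariant factors of ∂_2 are all 1, so H_1 = Z^4.
  H_2: rank ker ∂_2 − rank ∂_3 = (14 − 13) − 0 = 1, and there is no ∂_3, so H_2 = Z.

As a check, the Euler characteristic is 12 − 27 + 14 = -1, which agrees with 2 − 4 + 1 = -1.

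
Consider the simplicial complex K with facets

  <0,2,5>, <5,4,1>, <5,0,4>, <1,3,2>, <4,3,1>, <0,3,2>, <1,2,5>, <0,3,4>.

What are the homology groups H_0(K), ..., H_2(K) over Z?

K has 6 vertices, 12 edges, 8 triangles.
rank ∂_0 = 0, rank ∂_1 = 5 ⇒ b_0 = 6 − 0 − 5 = 1; all invariant factors of ∂_1 are 1 so no torsion. So H_0 ≅ Z.
rank ∂_1 = 5, rank ∂_2 = 7 ⇒ b_1 = 12 − 5 − 7 = 0; all invariant factors of ∂_2 are 1 so no torsion. So H_1 ≅ 0.
rank ∂_2 = 7, rank ∂_3 = 0 ⇒ b_2 = 8 − 7 − 0 = 1. So H_2 ≅ Z.

H_0 = Z,  H_1 = 0,  H_2 = Z.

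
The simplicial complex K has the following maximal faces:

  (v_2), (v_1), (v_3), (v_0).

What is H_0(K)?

Order the vertices as v_0 < v_1 < v_2 < v_3. Listing each simplex with vertices in this order, K has dimension 0 with simplices:

  0-simplices (4): [v_0], [v_1], [v_2], [v_3]

so the chain groups are C_0 ≅ Z^4.

Now H_k = ker ∂_k / im ∂_{k+1}, so:

  H_0: rank C_0 − rank ∂_1 = 4 − 0 = 4, and there is no ∂_1, so H_0 ≅ Z^4.

(K is a triangulation of a set of 4 points.)

H_0 ≅ Z^4.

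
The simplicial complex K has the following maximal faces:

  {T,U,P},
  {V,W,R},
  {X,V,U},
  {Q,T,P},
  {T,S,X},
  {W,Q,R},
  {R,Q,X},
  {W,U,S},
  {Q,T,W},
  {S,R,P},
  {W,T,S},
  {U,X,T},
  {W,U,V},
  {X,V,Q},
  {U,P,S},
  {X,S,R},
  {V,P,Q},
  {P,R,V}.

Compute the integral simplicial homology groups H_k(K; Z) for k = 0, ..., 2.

H_0 = Z,  H_1 = Z ⊕ Z/2,  H_2 = 0.

Order the vertices as P < Q < R < S < T < U < V < W < X. Listing each simplex with vertices in this order, K has dimension 2 with simplices:

  0-simplices (9): P, Q, R, S, T, U, V, W, X
  1-simplices (27): PQ, PR, PS, PT, PU, PV, QR, QT, QV, QW, QX, RS, RV, RW, RX, ST, SU, SW, SX, TU, TW, TX, UV, UW, UX, VW, VX
  2-simplices (18): PQT, PQV, PRS, PRV, PSU, PTU, QRW, QRX, QTW, QVX, RSX, RVW, STW, STX, SUW, TUX, UVW, UVX

Hence C_0 ≅ Z^9, C_1 ≅ Z^27, C_2 ≅ Z^18.

Boundary ∂_1: C_1 → C_0 is given by ∂[p,q] = [q] − [p]. For instance
  ∂TU = U − T.
The 9×27 boundary matrix has rank 8 and Smith normal form diag(1,1,1,1,1,1,1,1).

Boundary ∂_2: C_2 → C_1 sends each 2-simplex [p,q,r] to [q,r] − [p,r] + [p,q]. For instance
  ∂PQV = QV − PV + PQ,
  ∂QVX = VX − QX + QV.
As a 27×18 matrix over Z this has rank 18, with invariant factors (1,1,1,1,1,1,1,1,1,1,1,1,1,1,1,1,1,2).

From H_k ≅ ker(∂_k) / im(∂_{k+1}) we obtain:

  H_0: rank C_0 − rank ∂_1 = 9 − 8 = 1, and the invariant factors of ∂_1 are all 1, so H_0 ≅ Z.
  H_1: rank ker ∂_1 − rank ∂_2 = (27 − 8) − 18 = 1, and ∂_2 has invariant factor 2 > 1, so H_1 ≅ Z ⊕ Z/2.
  H_2: rank ker ∂_2 − rank ∂_3 = (18 − 18) − 0 = 0, and there is no ∂_3, so H_2 ≅ 0.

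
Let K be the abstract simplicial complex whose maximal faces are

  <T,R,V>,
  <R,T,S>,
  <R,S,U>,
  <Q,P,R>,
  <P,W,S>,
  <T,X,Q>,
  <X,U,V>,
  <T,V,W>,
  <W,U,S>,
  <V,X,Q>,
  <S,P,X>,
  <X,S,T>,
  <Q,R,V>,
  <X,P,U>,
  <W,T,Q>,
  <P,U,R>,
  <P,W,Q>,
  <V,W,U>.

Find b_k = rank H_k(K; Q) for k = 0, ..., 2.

Fix the vertex order P < Q < R < S < T < U < V < W < X and write every simplex with vertices in increasing order. Then dim K = 2 and the simplices of K are:

  0-simplices (9): P, Q, R, S, T, U, V, W, X
  1-simplices (27): PQ, PR, PS, PU, PW, PX, QR, QT, QV, QW, QX, RS, RT, RU, RV, ST, SU, SW, SX, TV, TW, TX, UV, UW, UX, VW, VX
  2-simplices (18): PQR, PQW, PRU, PSW, PSX, PUX, QRV, QTW, QTX, QVX, RST, RSU, RTV, STX, SUW, TVW, UVW, UVX

so the chain groups are C_0 ≅ Z^9, C_1 ≅ Z^27, C_2 ≅ Z^18.

Boundary ∂_1: C_1 → C_0 maps an edge to its endpoints' difference, ∂[p,q] = q − p. For instance
  ∂RS = S − R.
As a 9×27 matrix over Z this has rank 8, with invariant factors (1,1,1,1,1,1,1,1).

Boundary ∂_2: C_2 → C_1 sends each 2-simplex [p,q,r] to [q,r] − [p,r] + [p,q]. For instance
  ∂PUX = UX − PX + PU,
  ∂STX = TX − SX + ST.
The 27×18 boundary matrix has rank 18 and Smith normal form diag(1,1,1,1,1,1,1,1,1,1,1,1,1,1,1,1,1,2).

Reading off H_k = ker ∂_k / im ∂_{k+1}:

  H_0: rank C_0 − rank ∂_1 = 9 − 8 = 1, and the invariant factors of ∂_1 are all 1, so H_0 = Z.
  H_1: rank ker ∂_1 − rank ∂_2 = (27 − 8) − 18 = 1, and ∂_2 has invariant factor 2 > 1, so H_1 = Z ⊕ Z/2.
  H_2: rank ker ∂_2 − rank ∂_3 = (18 − 18) − 0 = 0, and there is no ∂_3, so H_2 = 0.

Hence the Betti numbers are b_0 = 1, b_1 = 1, b_2 = 0.

b_0 = 1, b_1 = 1, b_2 = 0.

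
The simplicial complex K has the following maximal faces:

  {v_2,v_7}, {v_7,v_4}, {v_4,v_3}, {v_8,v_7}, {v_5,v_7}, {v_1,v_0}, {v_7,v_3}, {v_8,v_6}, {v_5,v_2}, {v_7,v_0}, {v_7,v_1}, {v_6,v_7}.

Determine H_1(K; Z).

H_1 = Z^4.

Fix the vertex order v_0 < v_1 < v_2 < v_3 < v_4 < v_5 < v_6 < v_7 < v_8 and write every simplex with vertices in increasing order. Then dim K = 1 and the simplices of K are:

  0-simplices (9): [v_0], [v_1], [v_2], [v_3], [v_4], [v_5], [v_6], [v_7], [v_8]
  1-simplices (12): [v_0,v_1], [v_0,v_7], [v_1,v_7], [v_2,v_5], [v_2,v_7], [v_3,v_4], [v_3,v_7], [v_4,v_7], [v_5,v_7], [v_6,v_7], [v_6,v_8], [v_7,v_8]

Hence C_0 ≅ Z^9, C_1 ≅ Z^12.

∂_1: C_1 → C_0 is given by ∂[p,q] = [q] − [p]. For instance
  ∂[v_0,v_1] = [v_1] − [v_0].
The 9×12 boundary matrix has rank 8 and Smith normal form diag(1,1,1,1,1,1,1,1).

Now H_k = ker ∂_k / im ∂_{k+1}, so:

  H_1: rank ker ∂_1 − rank ∂_2 = (12 − 8) − 0 = 4, and there is no ∂_2, so H_1 = Z^4.

(K is a triangulation of a wedge of 4 circles.)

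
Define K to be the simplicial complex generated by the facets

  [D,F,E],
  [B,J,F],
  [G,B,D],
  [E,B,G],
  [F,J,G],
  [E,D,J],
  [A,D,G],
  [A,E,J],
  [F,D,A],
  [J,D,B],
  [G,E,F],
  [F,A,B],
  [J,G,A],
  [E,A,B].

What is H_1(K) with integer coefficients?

H_1 = Z^2.

Fix the vertex order A < B < D < E < F < G < J and write every simplex with vertices in increasing order. Then dim K = 2 and the simplices of K are:

  0-simplices (7): A, B, D, E, F, G, J
  1-simplices (21): AB, AD, AE, AF, AG, AJ, BD, BE, BF, BG, BJ, DE, DF, DG, DJ, EF, EG, EJ, FG, FJ, GJ
  2-simplices (14): ABE, ABF, ADF, ADG, AEJ, AGJ, BDG, BDJ, BEG, BFJ, DEF, DEJ, EFG, FGJ

so the chain groups are C_0 ≅ Z^7, C_1 ≅ Z^21, C_2 ≅ Z^14.

Boundary ∂_1: C_1 → C_0 is given by ∂[p,q] = [q] − [p]. For instance
  ∂BJ = J − B.
The 7×21 boundary matrix has rank 6 and Smith normal form diag(1,1,1,1,1,1).

The boundary map ∂_2: C_2 → C_1 sends each 2-simplex [p,q,r] to [q,r] − [p,r] + [p,q]. For instance
  ∂FGJ = GJ − FJ + FG,
  ∂EFG = FG − EG + EF.
The resulting 21×14 matrix has rank 13, and its Smith normal form has invariant factors (1,1,1,1,1,1,1,1,1,1,1,1,1).

Now H_k = ker ∂_k / im ∂_{k+1}, so:

  H_1: rank ker ∂_1 − rank ∂_2 = (21 − 6) − 13 = 2, and the invariant factors of ∂_2 are all 1, so H_1 ≅ Z^2.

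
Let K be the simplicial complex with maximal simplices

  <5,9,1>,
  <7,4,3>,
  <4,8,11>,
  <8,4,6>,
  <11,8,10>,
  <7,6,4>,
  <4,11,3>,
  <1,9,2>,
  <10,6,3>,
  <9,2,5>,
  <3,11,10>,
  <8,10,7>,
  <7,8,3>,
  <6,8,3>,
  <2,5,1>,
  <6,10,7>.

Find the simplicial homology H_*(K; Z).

H_0 ≅ Z^2,  H_1 ≅ Z/2,  H_2 ≅ Z.

Take the total order 1 < 2 < 3 < 4 < 5 < 6 < 7 < 8 < 9 < 10 < 11 on the vertex set. Then K (dimension 2) consists of the simplices:

  0-simplices (11): [1], [2], [3], [4], [5], [6], [7], [8], [9], [10], [11]
  1-simplices (24): (24 of them)
  2-simplices (16): [1,2,5], [1,2,9], [1,5,9], [2,5,9], [3,4,7], [3,4,11], [3,6,8], [3,6,10], [3,7,8], [3,10,11], [4,6,7], [4,6,8], [4,8,11], [6,7,10], [7,8,10], [8,10,11]

giving chain groups C_0 ≅ Z^11, C_1 ≅ Z^24, C_2 ≅ Z^16.

The boundary map ∂_1: C_1 → C_0 sends each edge [p,q] (with p < q) to q − p. For instance
  ∂[3,6] = [6] − [3].
The resulting 11×24 matrix has rank 9, and its Smith normal form has invariant factors (1,1,1,1,1,1,1,1,1).

Boundary ∂_2: C_2 → C_1 maps a triangle to the signed sum of its edges. For instance
  ∂[6,7,10] = [7,10] − [6,10] + [6,7],
  ∂[2,5,9] = [5,9] − [2,9] + [2,5].
The resulting 24×16 matrix has rank 15, and its Smith normal form has invariant factors (1,1,1,1,1,1,1,1,1,1,1,1,1,1,2).

From H_k ≅ ker(∂_k) / im(∂_{k+1}) we obtain:

  H_0: rank C_0 − rank ∂_1 = 11 − 9 = 2, and the invariant factors of ∂_1 are all 1, so H_0 = Z^2.
  H_1: rank ker ∂_1 − rank ∂_2 = (24 − 9) − 15 = 0, and ∂_2 has invariant factor 2 > 1, so H_1 = Z/2.
  H_2: rank ker ∂_2 − rank ∂_3 = (16 − 15) − 0 = 1, and there is no ∂_3, so H_2 = Z.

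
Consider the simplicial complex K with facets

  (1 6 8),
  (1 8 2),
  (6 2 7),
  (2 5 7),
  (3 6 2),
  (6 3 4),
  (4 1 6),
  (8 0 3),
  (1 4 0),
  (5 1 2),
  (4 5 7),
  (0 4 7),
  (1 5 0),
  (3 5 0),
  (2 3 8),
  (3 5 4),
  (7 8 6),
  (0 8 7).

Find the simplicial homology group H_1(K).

H_1 ≅ Z × Z/2.

Order the vertices as 0 < 1 < 2 < 3 < 4 < 5 < 6 < 7 < 8. Listing each simplex with vertices in this order, K has dimension 2 with simplices:

  0-simplices (9): [0], [1], [2], [3], [4], [5], [6], [7], [8]
  1-simplices (27): (27 of them)
  2-simplices (18): [0,1,4], [0,1,5], [0,3,5], [0,3,8], [0,4,7], [0,7,8], [1,2,5], [1,2,8], [1,4,6], [1,6,8], [2,3,6], [2,3,8], [2,5,7], [2,6,7], [3,4,5], [3,4,6], [4,5,7], [6,7,8]

giving chain groups C_0 ≅ Z^9, C_1 ≅ Z^27, C_2 ≅ Z^18.

Boundary ∂_1: C_1 → C_0 is given by ∂[p,q] = [q] − [p]. For instance
  ∂[0,4] = [4] − [0].
The resulting 9×27 matrix has rank 8, and its Smith normal form has invariant factors (1,1,1,1,1,1,1,1).

∂_2: C_2 → C_1 acts by ∂[p,q,r] = [q,r] − [p,r] + [p,q]. For instance
  ∂[6,7,8] = [7,8] − [6,8] + [6,7],
  ∂[1,2,8] = [2,8] − [1,8] + [1,2].
The 27×18 boundary matrix has rank 18 and Smith normal form diag(1,1,1,1,1,1,1,1,1,1,1,1,1,1,1,1,1,2).

Reading off H_k = ker ∂_k / im ∂_{k+1}:

  H_1: rank ker ∂_1 − rank ∂_2 = (27 − 8) − 18 = 1, and ∂_2 has invariant factor 2 > 1, so H_1 ≅ Z × Z/2.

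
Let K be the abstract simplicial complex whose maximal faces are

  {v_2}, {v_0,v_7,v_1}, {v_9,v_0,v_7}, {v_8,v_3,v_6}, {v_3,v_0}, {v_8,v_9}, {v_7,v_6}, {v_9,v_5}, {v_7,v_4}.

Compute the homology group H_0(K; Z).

K has 10 vertices, 13 edges, 3 triangles.
rank ∂_0 = 0, rank ∂_1 = 8 ⇒ b_0 = 10 − 0 − 8 = 2; all invariant factors of ∂_1 are 1 so no torsion. So H_0 = Z^2.

H_0 = Z^2.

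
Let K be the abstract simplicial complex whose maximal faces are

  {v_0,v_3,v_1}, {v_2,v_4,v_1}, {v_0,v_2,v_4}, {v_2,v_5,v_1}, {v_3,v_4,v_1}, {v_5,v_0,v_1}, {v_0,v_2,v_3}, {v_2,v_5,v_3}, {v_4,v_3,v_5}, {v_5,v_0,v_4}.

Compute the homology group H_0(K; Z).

We work with the vertex ordering v_0 < v_1 < v_2 < v_3 < v_4 < v_5. The simplices of K, each written with vertices in increasing order, are:

  0-simplices (6): [v_0], [v_1], [v_2], [v_3], [v_4], [v_5]
  1-simplices (15): (15 of them)
  2-simplices (10): [v_0,v_1,v_3], [v_0,v_1,v_5], [v_0,v_2,v_3], [v_0,v_2,v_4], [v_0,v_4,v_5], [v_1,v_2,v_4], [v_1,v_2,v_5], [v_1,v_3,v_4], [v_2,v_3,v_5], [v_3,v_4,v_5]

so the chain groups are C_0 ≅ Z^6, C_1 ≅ Z^15, C_2 ≅ Z^10.

Boundary ∂_1: C_1 → C_0 is given by ∂[p,q] = [q] − [p].
The resulting 6×15 matrix has rank 5, and its Smith normal form has invariant factors (1,1,1,1,1).

Boundary ∂_2: C_2 → C_1 acts by ∂[p,q,r] = [q,r] − [p,r] + [p,q]. For instance
  ∂[v_3,v_4,v_5] = [v_4,v_5] − [v_3,v_5] + [v_3,v_4],
  ∂[v_0,v_2,v_3] = [v_2,v_3] − [v_0,v_3] + [v_0,v_2].
The 15×10 boundary matrix has rank 10 and Smith normal form diag(1,1,1,1,1,1,1,1,1,2).

Computing H_k = (kernel of ∂_k) / (image of ∂_{k+1}):

  H_0: rank C_0 − rank ∂_1 = 6 − 5 = 1, and the invariant factors of ∂_1 are all 1, so H_0 ≅ Z.

H_0 = Z.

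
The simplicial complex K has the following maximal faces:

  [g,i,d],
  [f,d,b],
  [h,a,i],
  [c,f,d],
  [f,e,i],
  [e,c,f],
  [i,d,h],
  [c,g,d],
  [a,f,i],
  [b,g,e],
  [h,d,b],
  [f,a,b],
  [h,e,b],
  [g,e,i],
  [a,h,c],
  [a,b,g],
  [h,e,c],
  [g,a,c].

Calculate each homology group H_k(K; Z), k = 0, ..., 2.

H_0 ≅ Z,  H_1 ≅ Z^2,  H_2 ≅ Z.

We work with the vertex ordering a < b < c < d < e < f < g < h < i. The simplices of K, each written with vertices in increasing order, are:

  0-simplices (9): a, b, c, d, e, f, g, h, i
  1-simplices (27): ab, ac, af, ag, ah, ai, bd, be, bf, bg, bh, cd, ce, cf, cg, ch, df, dg, dh, di, ef, eg, eh, ei, fi, gi, hi
  2-simplices (18): abf, abg, acg, ach, afi, ahi, bdf, bdh, beg, beh, cdf, cdg, cef, ceh, dgi, dhi, efi, egi

Hence C_0 ≅ Z^9, C_1 ≅ Z^27, C_2 ≅ Z^18.

Boundary ∂_1: C_1 → C_0 maps an edge to its endpoints' difference, ∂[p,q] = q − p.
The 9×27 boundary matrix has rank 8 and Smith normal form diag(1,1,1,1,1,1,1,1).

∂_2: C_2 → C_1 maps a triangle to the signed sum of its edges. For instance
  ∂beg = eg − bg + be,
  ∂bdh = dh − bh + bd.
The resulting 27×18 matrix has rank 17, and its Smith normal form has invariant factors (1,1,1,1,1,1,1,1,1,1,1,1,1,1,1,1,1).

From H_k ≅ ker(∂_k) / im(∂_{k+1}) we obtain:

  H_0: rank C_0 − rank ∂_1 = 9 − 8 = 1, and the invariant factors of ∂_1 are all 1, so H_0 = Z.
  H_1: rank ker ∂_1 − rank ∂_2 = (27 − 8) − 17 = 2, and the invariant factors of ∂_2 are all 1, so H_1 = Z^2.
  H_2: rank ker ∂_2 − rank ∂_3 = (18 − 17) − 0 = 1, and there is no ∂_3, so H_2 = Z.

(K is a triangulation of the torus T^2.)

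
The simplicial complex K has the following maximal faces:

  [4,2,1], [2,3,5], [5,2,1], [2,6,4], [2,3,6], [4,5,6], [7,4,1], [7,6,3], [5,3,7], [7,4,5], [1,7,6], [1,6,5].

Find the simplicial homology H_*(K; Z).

K has 7 vertices, 18 edges, 12 triangles.
rank ∂_0 = 0, rank ∂_1 = 6 ⇒ b_0 = 7 − 0 − 6 = 1; all invariant factors of ∂_1 are 1 so no torsion. So H_0 ≅ Z.
rank ∂_1 = 6, rank ∂_2 = 12 ⇒ b_1 = 18 − 6 − 12 = 0; ∂_2 has invariant factor(s) [2] giving torsion. So H_1 ≅ Z/2.
rank ∂_2 = 12, rank ∂_3 = 0 ⇒ b_2 = 12 − 12 − 0 = 0. So H_2 ≅ 0.

H_0 ≅ Z,  H_1 ≅ Z/2,  H_2 = 0.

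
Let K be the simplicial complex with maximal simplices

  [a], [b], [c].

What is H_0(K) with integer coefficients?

K has 3 vertices.
rank ∂_0 = 0, rank ∂_1 = 0 ⇒ b_0 = 3 − 0 − 0 = 3. So H_0 ≅ Z^3.

H_0 ≅ Z^3.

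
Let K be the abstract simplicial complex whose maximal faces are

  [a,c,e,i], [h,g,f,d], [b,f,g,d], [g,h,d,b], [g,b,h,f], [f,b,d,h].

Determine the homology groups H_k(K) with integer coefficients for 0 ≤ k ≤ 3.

K has 9 vertices, 16 edges, 14 triangles, 6 3-simplices.
rank ∂_0 = 0, rank ∂_1 = 7 ⇒ b_0 = 9 − 0 − 7 = 2; all invariant factors of ∂_1 are 1 so no torsion. So H_0 ≅ Z^2.
rank ∂_1 = 7, rank ∂_2 = 9 ⇒ b_1 = 16 − 7 − 9 = 0; all invariant factors of ∂_2 are 1 so no torsion. So H_1 ≅ 0.
rank ∂_2 = 9, rank ∂_3 = 5 ⇒ b_2 = 14 − 9 − 5 = 0; all invariant factors of ∂_3 are 1 so no torsion. So H_2 ≅ 0.
rank ∂_3 = 5, rank ∂_4 = 0 ⇒ b_3 = 6 − 5 − 0 = 1. So H_3 ≅ Z.

H_0 ≅ Z^2,  H_1 = 0,  H_2 = 0,  H_3 ≅ Z.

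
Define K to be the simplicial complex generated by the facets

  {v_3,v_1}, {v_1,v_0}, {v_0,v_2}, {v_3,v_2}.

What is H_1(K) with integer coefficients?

H_1 = Z.

K has 4 vertices, 4 edges.
rank ∂_1 = 3, rank ∂_2 = 0 ⇒ b_1 = 4 − 3 − 0 = 1. So H_1 ≅ Z.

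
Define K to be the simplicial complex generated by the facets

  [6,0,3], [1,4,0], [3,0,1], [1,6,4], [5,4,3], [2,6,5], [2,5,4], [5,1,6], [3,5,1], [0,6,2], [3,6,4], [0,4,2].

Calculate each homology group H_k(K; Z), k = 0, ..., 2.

H_0 ≅ Z,  H_1 ≅ Z/2,  H_2 = 0.

Fix the vertex order 0 < 1 < 2 < 3 < 4 < 5 < 6 and write every simplex with vertices in increasing order. Then dim K = 2 and the simplices of K are:

  0-simplices (7): [0], [1], [2], [3], [4], [5], [6]
  1-simplices (18): [0,1], [0,2], [0,3], [0,4], [0,6], [1,3], [1,4], [1,5], [1,6], [2,4], [2,5], [2,6], [3,4], [3,5], [3,6], [4,5], [4,6], [5,6]
  2-simplices (12): [0,1,3], [0,1,4], [0,2,4], [0,2,6], [0,3,6], [1,3,5], [1,4,6], [1,5,6], [2,4,5], [2,5,6], [3,4,5], [3,4,6]

giving chain groups C_0 ≅ Z^7, C_1 ≅ Z^18, C_2 ≅ Z^12.

∂_1: C_1 → C_0 maps an edge to its endpoints' difference, ∂[p,q] = q − p. For instance
  ∂[0,4] = [4] − [0].
This gives a 7×18 integer matrix of rank 6; reducing to Smith normal form yields diagonal entries (1,1,1,1,1,1).

Boundary ∂_2: C_2 → C_1 sends each 2-simplex [p,q,r] to [q,r] − [p,r] + [p,q]. For instance
  ∂[1,5,6] = [5,6] − [1,6] + [1,5],
  ∂[2,4,5] = [4,5] − [2,5] + [2,4].
The resulting 18×12 matrix has rank 12, and its Smith normal form has invariant factors (1,1,1,1,1,1,1,1,1,1,1,2).

Now H_k = ker ∂_k / im ∂_{k+1}, so:

  H_0: rank C_0 − rank ∂_1 = 7 − 6 = 1, and the invariant factors of ∂_1 are all 1, so H_0 ≅ Z.
  H_1: rank ker ∂_1 − rank ∂_2 = (18 − 6) − 12 = 0, and ∂_2 has invariant factor 2 > 1, so H_1 ≅ Z/2.
  H_2: rank ker ∂_2 − rank ∂_3 = (12 − 12) − 0 = 0, and there is no ∂_3, so H_2 ≅ 0.

(K is a triangulation of the real projective plane RP^2.)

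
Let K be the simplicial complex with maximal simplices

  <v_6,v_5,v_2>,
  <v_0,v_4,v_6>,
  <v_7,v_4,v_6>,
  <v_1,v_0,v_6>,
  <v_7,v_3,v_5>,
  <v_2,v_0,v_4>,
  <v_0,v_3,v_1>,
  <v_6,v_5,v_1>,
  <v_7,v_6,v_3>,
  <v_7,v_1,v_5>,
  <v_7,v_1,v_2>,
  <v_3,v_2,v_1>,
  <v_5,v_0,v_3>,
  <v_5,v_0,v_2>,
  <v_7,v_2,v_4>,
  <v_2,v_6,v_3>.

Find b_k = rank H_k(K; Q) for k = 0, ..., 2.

We work with the vertex ordering v_0 < v_1 < v_2 < v_3 < v_4 < v_5 < v_6 < v_7. The simplices of K, each written with vertices in increasing order, are:

  0-simplices (8): [v_0], [v_1], [v_2], [v_3], [v_4], [v_5], [v_6], [v_7]
  1-simplices (24): (24 of them)
  2-simplices (16): (16 of them)

so the chain groups are C_0 ≅ Z^8, C_1 ≅ Z^24, C_2 ≅ Z^16.

∂_1: C_1 → C_0 sends each edge [p,q] (with p < q) to q − p. For instance
  ∂[v_0,v_4] = [v_4] − [v_0].
As a 8×24 matrix over Z this has rank 7, with invariant factors (1,1,1,1,1,1,1).

∂_2: C_2 → C_1 acts by ∂[p,q,r] = [q,r] − [p,r] + [p,q]. For instance
  ∂[v_0,v_1,v_6] = [v_1,v_6] − [v_0,v_6] + [v_0,v_1],
  ∂[v_2,v_5,v_6] = [v_5,v_6] − [v_2,v_6] + [v_2,v_5].
The resulting 24×16 matrix has rank 15, and its Smith normal form has invariant factors (1,1,1,1,1,1,1,1,1,1,1,1,1,1,1).

Reading off H_k = ker ∂_k / im ∂_{k+1}:

  H_0: rank C_0 − rank ∂_1 = 8 − 7 = 1, and the invariant factors of ∂_1 are all 1, so H_0 ≅ Z.
  H_1: rank ker ∂_1 − rank ∂_2 = (24 − 7) − 15 = 2, and the invariant factors of ∂_2 are all 1, so H_1 ≅ Z^2.
  H_2: rank ker ∂_2 − rank ∂_3 = (16 − 15) − 0 = 1, and there is no ∂_3, so H_2 ≅ Z.

(K is a triangulation of the torus T^2.)

Hence the Betti numbers are b_0 = 1, b_1 = 2, b_2 = 1.

b_0 = 1, b_1 = 2, b_2 = 1.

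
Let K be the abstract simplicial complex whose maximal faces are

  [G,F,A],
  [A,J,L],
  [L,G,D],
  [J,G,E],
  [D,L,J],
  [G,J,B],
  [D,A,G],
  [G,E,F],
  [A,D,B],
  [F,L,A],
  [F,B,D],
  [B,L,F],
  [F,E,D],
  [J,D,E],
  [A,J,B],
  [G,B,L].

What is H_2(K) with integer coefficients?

Take the total order A < B < D < E < F < G < J < L on the vertex set. Then K (dimension 2) consists of the simplices:

  0-simplices (8): A, B, D, E, F, G, J, L
  1-simplices (24): AB, AD, AF, AG, AJ, AL, BD, BF, BG, BJ, BL, DE, DF, DG, DJ, DL, EF, EG, EJ, FG, FL, GJ, GL, JL
  2-simplices (16): ABD, ABJ, ADG, AFG, AFL, AJL, BDF, BFL, BGJ, BGL, DEF, DEJ, DGL, DJL, EFG, EGJ

Hence C_0 ≅ Z^8, C_1 ≅ Z^24, C_2 ≅ Z^16.

The boundary map ∂_1: C_1 → C_0 maps an edge to its endpoints' difference, ∂[p,q] = q − p. For instance
  ∂AB = B − A.
As a 8×24 matrix over Z this has rank 7, with invariant factors (1,1,1,1,1,1,1).

Boundary ∂_2: C_2 → C_1 acts by ∂[p,q,r] = [q,r] − [p,r] + [p,q]. For instance
  ∂BFL = FL − BL + BF,
  ∂DJL = JL − DL + DJ.
The 24×16 boundary matrix has rank 15 and Smith normal form diag(1,1,1,1,1,1,1,1,1,1,1,1,1,1,1).

From H_k ≅ ker(∂_k) / im(∂_{k+1}) we obtain:

  H_2: rank ker ∂_2 − rank ∂_3 = (16 − 15) − 0 = 1, and there is no ∂_3, so H_2 ≅ Z.

(K is a triangulation of the torus T^2.)

H_2 ≅ Z.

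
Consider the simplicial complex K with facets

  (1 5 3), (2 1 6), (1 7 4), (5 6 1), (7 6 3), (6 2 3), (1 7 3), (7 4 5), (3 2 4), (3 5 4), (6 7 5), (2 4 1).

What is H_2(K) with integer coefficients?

H_2 ≅ 0.

Fix the vertex order 1 < 2 < 3 < 4 < 5 < 6 < 7 and write every simplex with vertices in increasing order. Then dim K = 2 and the simplices of K are:

  0-simplices (7): [1], [2], [3], [4], [5], [6], [7]
  1-simplices (18): [1,2], [1,3], [1,4], [1,5], [1,6], [1,7], [2,3], [2,4], [2,6], [3,4], [3,5], [3,6], [3,7], [4,5], [4,7], [5,6], [5,7], [6,7]
  2-simplices (12): [1,2,4], [1,2,6], [1,3,5], [1,3,7], [1,4,7], [1,5,6], [2,3,4], [2,3,6], [3,4,5], [3,6,7], [4,5,7], [5,6,7]

so the chain groups are C_0 ≅ Z^7, C_1 ≅ Z^18, C_2 ≅ Z^12.

The boundary map ∂_1: C_1 → C_0 maps an edge to its endpoints' difference, ∂[p,q] = q − p. For instance
  ∂[2,4] = [4] − [2].
This gives a 7×18 integer matrix of rank 6; reducing to Smith normal form yields diagonal entries (1,1,1,1,1,1).

∂_2: C_2 → C_1 maps a triangle to the signed sum of its edges. For instance
  ∂[1,5,6] = [5,6] − [1,6] + [1,5],
  ∂[3,6,7] = [6,7] − [3,7] + [3,6].
The 18×12 boundary matrix has rank 12 and Smith normal form diag(1,1,1,1,1,1,1,1,1,1,1,2).

Now H_k = ker ∂_k / im ∂_{k+1}, so:

  H_2: rank ker ∂_2 − rank ∂_3 = (12 − 12) − 0 = 0, and there is no ∂_3, so H_2 ≅ 0.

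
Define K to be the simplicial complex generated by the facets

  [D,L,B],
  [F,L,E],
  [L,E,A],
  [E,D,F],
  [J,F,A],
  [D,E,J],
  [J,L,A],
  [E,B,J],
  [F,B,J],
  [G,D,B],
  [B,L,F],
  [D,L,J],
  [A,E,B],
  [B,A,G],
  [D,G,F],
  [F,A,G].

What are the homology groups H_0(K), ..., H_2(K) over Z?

H_0 ≅ Z,  H_1 ≅ Z^2,  H_2 ≅ Z.

Order the vertices as A < B < D < E < F < G < J < L. Listing each simplex with vertices in this order, K has dimension 2 with simplices:

  0-simplices (8): A, B, D, E, F, G, J, L
  1-simplices (24): AB, AE, AF, AG, AJ, AL, BD, BE, BF, BG, BJ, BL, DE, DF, DG, DJ, DL, EF, EJ, EL, FG, FJ, FL, JL
  2-simplices (16): ABE, ABG, AEL, AFG, AFJ, AJL, BDG, BDL, BEJ, BFJ, BFL, DEF, DEJ, DFG, DJL, EFL

Hence C_0 ≅ Z^8, C_1 ≅ Z^24, C_2 ≅ Z^16.

The boundary map ∂_1: C_1 → C_0 maps an edge to its endpoints' difference, ∂[p,q] = q − p.
As a 8×24 matrix over Z this has rank 7, with invariant factors (1,1,1,1,1,1,1).

∂_2: C_2 → C_1 maps a triangle to the signed sum of its edges. For instance
  ∂AFJ = FJ − AJ + AF,
  ∂BFL = FL − BL + BF.
This gives a 24×16 integer matrix of rank 15; reducing to Smith normal form yields diagonal entries (1,1,1,1,1,1,1,1,1,1,1,1,1,1,1).

Now H_k = ker ∂_k / im ∂_{k+1}, so:

  H_0: rank C_0 − rank ∂_1 = 8 − 7 = 1, and the invariant factors of ∂_1 are all 1, so H_0 ≅ Z.
  H_1: rank ker ∂_1 − rank ∂_2 = (24 − 7) − 15 = 2, and the invariant factors of ∂_2 are all 1, so H_1 ≅ Z^2.
  H_2: rank ker ∂_2 − rank ∂_3 = (16 − 15) − 0 = 1, and there is no ∂_3, so H_2 ≅ Z.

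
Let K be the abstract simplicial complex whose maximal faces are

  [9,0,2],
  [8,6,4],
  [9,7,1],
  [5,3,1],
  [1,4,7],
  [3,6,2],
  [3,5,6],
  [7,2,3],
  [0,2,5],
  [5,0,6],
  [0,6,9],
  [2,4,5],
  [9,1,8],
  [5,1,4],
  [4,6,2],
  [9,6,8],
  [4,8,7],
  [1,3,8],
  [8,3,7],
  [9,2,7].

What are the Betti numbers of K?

We work with the vertex ordering 0 < 1 < 2 < 3 < 4 < 5 < 6 < 7 < 8 < 9. The simplices of K, each written with vertices in increasing order, are:

  0-simplices (10): [0], [1], [2], [3], [4], [5], [6], [7], [8], [9]
  1-simplices (30): (30 of them)
  2-simplices (20): (20 of them)

giving chain groups C_0 ≅ Z^10, C_1 ≅ Z^30, C_2 ≅ Z^20.

Boundary ∂_1: C_1 → C_0 maps an edge to its endpoints' difference, ∂[p,q] = q − p.
The resulting 10×30 matrix has rank 9, and its Smith normal form has invariant factors (1,1,1,1,1,1,1,1,1).

The boundary map ∂_2: C_2 → C_1 acts by ∂[p,q,r] = [q,r] − [p,r] + [p,q]. For instance
  ∂[6,8,9] = [8,9] − [6,9] + [6,8],
  ∂[3,5,6] = [5,6] − [3,6] + [3,5].
This gives a 30×20 integer matrix of rank 20; reducing to Smith normal form yields diagonal entries (1,1,1,1,1,1,1,1,1,1,1,1,1,1,1,1,1,1,1,2).

From H_k ≅ ker(∂_k) / im(∂_{k+1}) we obtain:

  H_0: rank C_0 − rank ∂_1 = 10 − 9 = 1, and the invariant factors of ∂_1 are all 1, so H_0 ≅ Z.
  H_1: rank ker ∂_1 − rank ∂_2 = (30 − 9) − 20 = 1, and ∂_2 has invariant factor 2 > 1, so H_1 ≅ Z ⊕ Z/2.
  H_2: rank ker ∂_2 − rank ∂_3 = (20 − 20) − 0 = 0, and there is no ∂_3, so H_2 ≅ 0.

Hence the Betti numbers are b_0 = 1, b_1 = 1, b_2 = 0.

b_0 = 1, b_1 = 1, b_2 = 0.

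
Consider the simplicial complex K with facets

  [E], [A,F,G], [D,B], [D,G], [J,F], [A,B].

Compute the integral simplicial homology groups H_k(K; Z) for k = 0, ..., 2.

We work with the vertex ordering A < B < D < E < F < G < J. The simplices of K, each written with vertices in increasing order, are:

  0-simplices (7): A, B, D, E, F, G, J
  1-simplices (7): AB, AF, AG, BD, DG, FG, FJ
  2-simplices (1): AFG

Hence C_0 ≅ Z^7, C_1 ≅ Z^7, C_2 ≅ Z^1.

The boundary map ∂_1: C_1 → C_0 sends each edge [p,q] (with p < q) to q − p. For instance
  ∂AG = G − A.
This gives a 7×7 integer matrix of rank 5; reducing to Smith normal form yields diagonal entries (1,1,1,1,1).

Boundary ∂_2: C_2 → C_1 sends each 2-simplex [p,q,r] to [q,r] − [p,r] + [p,q]. For instance
  ∂AFG = FG − AG + AF.
The resulting 7×1 matrix has rank 1, and its Smith normal form has invariant factors (1).

Computing H_k = (kernel of ∂_k) / (image of ∂_{k+1}):

  H_0: rank C_0 − rank ∂_1 = 7 − 5 = 2, and the invariant factors of ∂_1 are all 1, so H_0 = Z^2.
  H_1: rank ker ∂_1 − rank ∂_2 = (7 − 5) − 1 = 1, and the invariant factors of ∂_2 are all 1, so H_1 = Z.
  H_2: rank ker ∂_2 − rank ∂_3 = (1 − 1) − 0 = 0, and there is no ∂_3, so H_2 = 0.

As a check, the Euler characteristic is 7 − 7 + 1 = 1, which agrees with 2 − 1 + 0 = 1.

H_0 = Z^2,  H_1 = Z,  H_2 = 0.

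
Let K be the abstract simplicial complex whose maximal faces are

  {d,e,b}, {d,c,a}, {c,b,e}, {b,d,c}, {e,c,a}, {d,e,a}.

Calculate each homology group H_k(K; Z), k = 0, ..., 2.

Fix the vertex order a < b < c < d < e and write every simplex with vertices in increasing order. Then dim K = 2 and the simplices of K are:

  0-simplices (5): a, b, c, d, e
  1-simplices (9): ac, ad, ae, bc, bd, be, cd, ce, de
  2-simplices (6): acd, ace, ade, bcd, bce, bde

so the chain groups are C_0 ≅ Z^5, C_1 ≅ Z^9, C_2 ≅ Z^6.

The boundary map ∂_1: C_1 → C_0 sends each edge [p,q] (with p < q) to q − p.
As a 5×9 matrix over Z this has rank 4, with invariant factors (1,1,1,1).

Boundary ∂_2: C_2 → C_1 maps a triangle to the signed sum of its edges. For instance
  ∂bce = ce − be + bc,
  ∂bcd = cd − bd + bc.
The resulting 9×6 matrix has rank 5, and its Smith normal form has invariant factors (1,1,1,1,1).

From H_k ≅ ker(∂_k) / im(∂_{k+1}) we obtain:

  H_0: rank C_0 − rank ∂_1 = 5 − 4 = 1, and the invariant factors of ∂_1 are all 1, so H_0 = Z.
  H_1: rank ker ∂_1 − rank ∂_2 = (9 − 4) − 5 = 0, and the invariant factors of ∂_2 are all 1, so H_1 = 0.
  H_2: rank ker ∂_2 − rank ∂_3 = (6 − 5) − 0 = 1, and there is no ∂_3, so H_2 = Z.

As a check, the Euler characteristic is 5 − 9 + 6 = 2, which agrees with 1 − 0 + 1 = 2.
(K is a triangulation of the 2-sphere S^2.)

H_0 ≅ Z,  H_1 = 0,  H_2 ≅ Z.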